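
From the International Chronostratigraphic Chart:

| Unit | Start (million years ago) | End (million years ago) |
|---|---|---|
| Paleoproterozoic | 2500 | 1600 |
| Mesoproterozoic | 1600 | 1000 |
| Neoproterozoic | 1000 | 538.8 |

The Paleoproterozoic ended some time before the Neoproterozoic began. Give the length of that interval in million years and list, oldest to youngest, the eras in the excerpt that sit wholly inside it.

The Paleoproterozoic closes at 1600 Ma and the Neoproterozoic opens at 1000 Ma, so the interval is 1600 − 1000 = 600 Myr.
An era fits inside if it starts at or after 1600 Ma and ends at or before 1000 Ma; oldest first that gives Mesoproterozoic.

600 million years; Mesoproterozoic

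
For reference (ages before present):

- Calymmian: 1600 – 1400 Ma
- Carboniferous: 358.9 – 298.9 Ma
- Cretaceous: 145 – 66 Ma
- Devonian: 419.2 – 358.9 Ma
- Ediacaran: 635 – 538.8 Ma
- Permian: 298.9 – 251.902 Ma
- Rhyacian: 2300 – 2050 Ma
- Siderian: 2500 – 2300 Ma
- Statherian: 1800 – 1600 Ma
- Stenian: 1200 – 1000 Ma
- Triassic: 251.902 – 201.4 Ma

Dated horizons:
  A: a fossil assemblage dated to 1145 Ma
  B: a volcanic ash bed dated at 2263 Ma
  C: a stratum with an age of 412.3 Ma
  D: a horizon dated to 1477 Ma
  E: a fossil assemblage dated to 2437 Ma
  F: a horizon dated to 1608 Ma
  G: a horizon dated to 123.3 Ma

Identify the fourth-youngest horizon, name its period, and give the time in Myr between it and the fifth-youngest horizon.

D, in the Calymmian; 131 million years to F

Sorted youngest-first by Ma: G (123.3), C (412.3), A (1145), D (1477), F (1608), B (2263), E (2437).
The fourth youngest is D at 1477 Ma, which lies in 1600–1400 Ma: the Calymmian.
The fifth youngest is F at 1608 Ma; separation = |1477 − 1608| = 131 Myr.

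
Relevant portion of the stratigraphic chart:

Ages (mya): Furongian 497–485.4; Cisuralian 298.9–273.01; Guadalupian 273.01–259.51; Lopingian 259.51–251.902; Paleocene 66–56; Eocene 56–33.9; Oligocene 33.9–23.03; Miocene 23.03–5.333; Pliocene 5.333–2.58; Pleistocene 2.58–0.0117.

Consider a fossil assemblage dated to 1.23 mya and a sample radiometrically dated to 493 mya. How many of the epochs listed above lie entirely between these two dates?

493 Ma sits inside the Furongian (497–485.4) and 1.23 Ma inside the Pleistocene (2.58–0.0117); neither of those is wholly between the two dates.
The listed epochs lying completely between them are Cisuralian, Guadalupian, Lopingian, Paleocene, Eocene, Oligocene, Miocene, Pliocene — 8 in all.

8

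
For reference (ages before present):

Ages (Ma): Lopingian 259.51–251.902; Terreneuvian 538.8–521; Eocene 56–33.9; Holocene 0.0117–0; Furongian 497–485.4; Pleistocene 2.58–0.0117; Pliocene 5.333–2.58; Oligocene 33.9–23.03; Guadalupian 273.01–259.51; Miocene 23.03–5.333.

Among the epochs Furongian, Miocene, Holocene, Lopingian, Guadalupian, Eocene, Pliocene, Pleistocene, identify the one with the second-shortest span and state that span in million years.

Start − end for each: Furongian 497 − 485.4 = 11.6; Miocene 23.03 − 5.333 = 17.697; Holocene 0.0117 − 0 = 0.0117; Lopingian 259.51 − 251.902 = 7.608; Guadalupian 273.01 − 259.51 = 13.5; Eocene 56 − 33.9 = 22.1; Pliocene 5.333 − 2.58 = 2.753; Pleistocene 2.58 − 0.0117 = 2.5683.
Ranking these from shortest: Holocene < Pleistocene < Pliocene < Lopingian < Furongian < Guadalupian < Miocene < Eocene.
Position 2 in that ranking is Pleistocene, which lasted 2.5683 Myr.

Pleistocene, 2.5683 million years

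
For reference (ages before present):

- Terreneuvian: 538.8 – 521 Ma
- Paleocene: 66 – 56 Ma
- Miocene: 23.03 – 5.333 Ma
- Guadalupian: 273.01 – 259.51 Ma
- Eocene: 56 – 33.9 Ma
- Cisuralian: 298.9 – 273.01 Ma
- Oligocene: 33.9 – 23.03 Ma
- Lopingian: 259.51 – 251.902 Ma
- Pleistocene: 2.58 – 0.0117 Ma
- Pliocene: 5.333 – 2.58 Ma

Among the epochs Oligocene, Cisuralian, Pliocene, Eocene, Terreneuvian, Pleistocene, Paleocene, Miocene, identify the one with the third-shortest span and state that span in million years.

Paleocene, 10 million years

Durations: Oligocene 10.87; Cisuralian 25.89; Pliocene 2.753; Eocene 22.1; Terreneuvian 17.8; Pleistocene 2.5683; Paleocene 10; Miocene 17.697 Myr.
Sorted shortest-first: Pleistocene (2.5683), Pliocene (2.753), Paleocene (10), Oligocene (10.87), Miocene (17.697), Terreneuvian (17.8), Eocene (22.1), Cisuralian (25.89).
The third shortest is Paleocene at 10 Myr.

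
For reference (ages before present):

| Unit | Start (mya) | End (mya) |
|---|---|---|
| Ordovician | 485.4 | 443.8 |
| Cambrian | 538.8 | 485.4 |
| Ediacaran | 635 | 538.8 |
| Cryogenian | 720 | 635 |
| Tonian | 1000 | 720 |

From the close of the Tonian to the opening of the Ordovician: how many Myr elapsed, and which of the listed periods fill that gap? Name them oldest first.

The Tonian closes at 720 Ma and the Ordovician opens at 485.4 Ma, so the interval is 720 − 485.4 = 234.6 Myr.
A period fits inside if it starts at or after 720 Ma and ends at or before 485.4 Ma; oldest first that gives Cryogenian, Ediacaran, Cambrian.

234.6 million years; Cryogenian, Ediacaran, Cambrian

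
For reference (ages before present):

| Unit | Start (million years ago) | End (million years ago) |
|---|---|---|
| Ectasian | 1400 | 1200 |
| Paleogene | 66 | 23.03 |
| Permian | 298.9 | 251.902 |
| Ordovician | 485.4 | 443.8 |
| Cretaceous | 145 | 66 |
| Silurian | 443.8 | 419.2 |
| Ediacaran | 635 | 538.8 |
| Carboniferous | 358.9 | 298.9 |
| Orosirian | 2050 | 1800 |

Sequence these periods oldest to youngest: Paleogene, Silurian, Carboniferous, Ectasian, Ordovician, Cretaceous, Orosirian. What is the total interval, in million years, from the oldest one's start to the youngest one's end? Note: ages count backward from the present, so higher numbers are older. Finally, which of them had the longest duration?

From the excerpt: Paleogene 66–23.03; Silurian 443.8–419.2; Carboniferous 358.9–298.9; Ectasian 1400–1200; Ordovician 485.4–443.8; Cretaceous 145–66; Orosirian 2050–1800 (Ma).
Larger Ma is earlier, so the oldest is Orosirian and the youngest is Paleogene; oldest to youngest: Orosirian, Ectasian, Ordovician, Silurian, Carboniferous, Cretaceous, Paleogene.
Oldest start 2050 minus youngest end 23.03 gives 2026.97 Myr overall.
Individual lengths (start − end): Silurian 24.6; Paleogene 42.97; Orosirian 250; Cretaceous 79; Ectasian 200; Carboniferous 60; Ordovician 41.6. The largest is Orosirian at 250 Myr.

Orosirian, Ectasian, Ordovician, Silurian, Carboniferous, Cretaceous, Paleogene; total span 2026.97 Myr; longest is Orosirian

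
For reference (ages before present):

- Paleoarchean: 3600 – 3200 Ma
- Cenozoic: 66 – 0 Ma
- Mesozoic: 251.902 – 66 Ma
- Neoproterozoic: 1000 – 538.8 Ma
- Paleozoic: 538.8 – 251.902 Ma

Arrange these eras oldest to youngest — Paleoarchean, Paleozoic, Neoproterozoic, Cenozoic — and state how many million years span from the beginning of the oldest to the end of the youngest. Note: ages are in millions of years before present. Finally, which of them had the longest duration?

Start ages (Ma): Paleoarchean 3600, Neoproterozoic 1000, Paleozoic 538.8, Cenozoic 66.
Ordered oldest to youngest: Paleoarchean, Neoproterozoic, Paleozoic, Cenozoic.
Span = 3600 − 0 = 3600 Myr.
Durations: Paleoarchean 400, Paleozoic 286.898, Neoproterozoic 461.2, Cenozoic 66 → longest is Neoproterozoic (461.2 Myr).

Paleoarchean, Neoproterozoic, Paleozoic, Cenozoic; total span 3600 Myr; longest is Neoproterozoic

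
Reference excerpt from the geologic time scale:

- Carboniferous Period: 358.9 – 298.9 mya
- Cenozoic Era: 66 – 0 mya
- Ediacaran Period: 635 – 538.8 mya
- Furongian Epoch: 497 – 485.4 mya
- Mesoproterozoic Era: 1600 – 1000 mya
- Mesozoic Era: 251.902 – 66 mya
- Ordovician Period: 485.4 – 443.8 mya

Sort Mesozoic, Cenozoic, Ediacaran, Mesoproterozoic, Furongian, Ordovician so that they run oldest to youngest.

Mesoproterozoic → Ediacaran → Furongian → Ordovician → Mesozoic → Cenozoic

The oldest of these is Mesoproterozoic (starts 1600 Ma) and the youngest is Cenozoic (ends 0 Ma).
In between, by decreasing start age: Ediacaran (635), Furongian (497), Ordovician (485.4), Mesozoic (251.902).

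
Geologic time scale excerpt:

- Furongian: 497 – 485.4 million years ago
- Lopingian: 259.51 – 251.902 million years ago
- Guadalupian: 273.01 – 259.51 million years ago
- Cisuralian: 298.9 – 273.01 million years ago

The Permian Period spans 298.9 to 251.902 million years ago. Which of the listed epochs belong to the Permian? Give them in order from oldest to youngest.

Epochs with both bounds inside 298.9–251.902 Ma: Cisuralian (298.9–273.01), Guadalupian (273.01–259.51), Lopingian (259.51–251.902).

Cisuralian, Guadalupian, Lopingian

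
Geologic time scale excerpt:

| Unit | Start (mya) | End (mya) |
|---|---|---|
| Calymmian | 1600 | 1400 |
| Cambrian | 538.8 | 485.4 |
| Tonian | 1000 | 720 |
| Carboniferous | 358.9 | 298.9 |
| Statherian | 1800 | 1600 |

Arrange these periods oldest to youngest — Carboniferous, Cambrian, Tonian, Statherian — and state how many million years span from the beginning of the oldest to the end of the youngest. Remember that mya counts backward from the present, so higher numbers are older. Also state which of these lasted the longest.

Start ages (Ma): Statherian 1800, Tonian 1000, Cambrian 538.8, Carboniferous 358.9.
Ordered oldest to youngest: Statherian, Tonian, Cambrian, Carboniferous.
Span = 1800 − 298.9 = 1501.1 Myr.
Durations: Tonian 280, Carboniferous 60, Statherian 200, Cambrian 53.4 → longest is Tonian (280 Myr).

Statherian, Tonian, Cambrian, Carboniferous; total span 1501.1 Myr; longest is Tonian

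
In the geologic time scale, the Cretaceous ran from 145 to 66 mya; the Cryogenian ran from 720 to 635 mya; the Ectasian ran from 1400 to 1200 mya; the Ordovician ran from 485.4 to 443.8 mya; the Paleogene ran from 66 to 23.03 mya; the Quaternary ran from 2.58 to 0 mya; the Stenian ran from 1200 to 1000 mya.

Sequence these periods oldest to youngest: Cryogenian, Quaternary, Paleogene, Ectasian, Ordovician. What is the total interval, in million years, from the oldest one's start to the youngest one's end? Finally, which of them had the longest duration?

Start ages (Ma): Ectasian 1400, Cryogenian 720, Ordovician 485.4, Paleogene 66, Quaternary 2.58.
Ordered oldest to youngest: Ectasian, Cryogenian, Ordovician, Paleogene, Quaternary.
Span = 1400 − 0 = 1400 Myr.
Durations: Ectasian 200, Paleogene 42.97, Quaternary 2.58, Ordovician 41.6, Cryogenian 85 → longest is Ectasian (200 Myr).

Ectasian, Cryogenian, Ordovician, Paleogene, Quaternary; total span 1400 Myr; longest is Ectasian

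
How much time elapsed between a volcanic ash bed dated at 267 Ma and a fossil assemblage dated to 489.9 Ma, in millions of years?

489.9 − 267 = 222.9 million years.

222.9 million years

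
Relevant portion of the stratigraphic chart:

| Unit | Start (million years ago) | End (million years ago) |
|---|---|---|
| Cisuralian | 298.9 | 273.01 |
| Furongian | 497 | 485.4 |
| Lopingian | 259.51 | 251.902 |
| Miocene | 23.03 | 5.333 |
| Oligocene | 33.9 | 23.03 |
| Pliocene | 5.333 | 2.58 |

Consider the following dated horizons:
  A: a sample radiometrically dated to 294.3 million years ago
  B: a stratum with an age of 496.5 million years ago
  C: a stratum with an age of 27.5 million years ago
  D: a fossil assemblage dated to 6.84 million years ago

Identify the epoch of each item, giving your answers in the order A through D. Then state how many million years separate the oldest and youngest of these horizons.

A — Cisuralian; B — Furongian; C — Oligocene; D — Miocene; span 489.66 million years

A: 294.3 Ma lies in 298.9–273.01 Ma, so Cisuralian.
B: 496.5 Ma lies in 497–485.4 Ma, so Furongian.
C: 27.5 Ma lies in 33.9–23.03 Ma, so Oligocene.
D: 6.84 Ma lies in 23.03–5.333 Ma, so Miocene.
Oldest = 496.5 Ma, youngest = 6.84 Ma → span 489.66 Myr.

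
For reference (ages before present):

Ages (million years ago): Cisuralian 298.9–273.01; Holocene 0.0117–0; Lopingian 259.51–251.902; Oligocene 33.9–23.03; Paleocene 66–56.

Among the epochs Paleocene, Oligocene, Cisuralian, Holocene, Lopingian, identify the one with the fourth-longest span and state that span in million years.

Durations: Paleocene 10; Oligocene 10.87; Cisuralian 25.89; Holocene 0.0117; Lopingian 7.608 Myr.
Sorted longest-first: Cisuralian (25.89), Oligocene (10.87), Paleocene (10), Lopingian (7.608), Holocene (0.0117).
The fourth longest is Lopingian at 7.608 Myr.

Lopingian, 7.608 million years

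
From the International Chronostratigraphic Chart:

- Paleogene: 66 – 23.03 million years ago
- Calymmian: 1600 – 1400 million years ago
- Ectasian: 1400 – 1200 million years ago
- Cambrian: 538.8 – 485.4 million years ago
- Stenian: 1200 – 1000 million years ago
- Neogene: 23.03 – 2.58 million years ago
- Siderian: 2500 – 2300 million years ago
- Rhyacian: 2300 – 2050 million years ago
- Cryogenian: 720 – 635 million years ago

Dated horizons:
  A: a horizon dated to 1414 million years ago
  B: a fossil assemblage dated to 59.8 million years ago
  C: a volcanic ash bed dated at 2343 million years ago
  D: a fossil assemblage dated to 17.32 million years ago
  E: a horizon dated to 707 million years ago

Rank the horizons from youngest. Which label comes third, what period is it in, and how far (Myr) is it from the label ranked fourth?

Smaller Ma means younger, so youngest first: D 17.32 < B 59.8 < E 707 < A 1414 < C 2343.
Counting 3 along gives E (707 Ma); the excerpt puts that inside the Cryogenian, 720–635 Ma.
Next in line is A (1414 Ma), and 1414 − 707 = 707 Myr.

E, in the Cryogenian; 707 million years to A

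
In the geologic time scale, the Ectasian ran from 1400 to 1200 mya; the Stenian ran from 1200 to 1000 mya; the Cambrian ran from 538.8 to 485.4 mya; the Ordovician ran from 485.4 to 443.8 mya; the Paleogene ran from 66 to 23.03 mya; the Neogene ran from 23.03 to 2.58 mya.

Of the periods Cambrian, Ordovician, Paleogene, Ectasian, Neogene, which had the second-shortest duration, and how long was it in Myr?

Ordovician, 41.6 million years

Durations: Cambrian 53.4; Ordovician 41.6; Paleogene 42.97; Ectasian 200; Neogene 20.45 Myr.
Sorted shortest-first: Neogene (20.45), Ordovician (41.6), Paleogene (42.97), Cambrian (53.4), Ectasian (200).
The second shortest is Ordovician at 41.6 Myr.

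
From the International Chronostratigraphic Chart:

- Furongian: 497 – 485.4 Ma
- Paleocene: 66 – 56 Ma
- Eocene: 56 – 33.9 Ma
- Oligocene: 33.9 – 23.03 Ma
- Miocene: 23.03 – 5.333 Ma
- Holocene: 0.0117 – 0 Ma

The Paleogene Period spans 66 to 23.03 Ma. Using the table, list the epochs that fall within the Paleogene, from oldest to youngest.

Epochs with both bounds inside 66–23.03 Ma: Paleocene (66–56), Eocene (56–33.9), Oligocene (33.9–23.03).

Paleocene, Eocene, Oligocene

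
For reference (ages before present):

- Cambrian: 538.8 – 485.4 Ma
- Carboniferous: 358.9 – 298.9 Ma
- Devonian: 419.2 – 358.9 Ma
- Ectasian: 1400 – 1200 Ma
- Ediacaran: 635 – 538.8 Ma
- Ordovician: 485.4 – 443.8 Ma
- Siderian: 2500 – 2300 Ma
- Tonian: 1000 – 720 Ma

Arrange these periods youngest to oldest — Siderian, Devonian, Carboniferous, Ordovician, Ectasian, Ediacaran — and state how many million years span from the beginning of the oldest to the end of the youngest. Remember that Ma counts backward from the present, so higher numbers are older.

Carboniferous, Devonian, Ordovician, Ediacaran, Ectasian, Siderian; total span 2201.1 Myr

Start ages (Ma): Siderian 2500, Ectasian 1400, Ediacaran 635, Ordovician 485.4, Devonian 419.2, Carboniferous 358.9.
Ordered youngest to oldest: Carboniferous, Devonian, Ordovician, Ediacaran, Ectasian, Siderian.
Span = 2500 − 298.9 = 2201.1 Myr.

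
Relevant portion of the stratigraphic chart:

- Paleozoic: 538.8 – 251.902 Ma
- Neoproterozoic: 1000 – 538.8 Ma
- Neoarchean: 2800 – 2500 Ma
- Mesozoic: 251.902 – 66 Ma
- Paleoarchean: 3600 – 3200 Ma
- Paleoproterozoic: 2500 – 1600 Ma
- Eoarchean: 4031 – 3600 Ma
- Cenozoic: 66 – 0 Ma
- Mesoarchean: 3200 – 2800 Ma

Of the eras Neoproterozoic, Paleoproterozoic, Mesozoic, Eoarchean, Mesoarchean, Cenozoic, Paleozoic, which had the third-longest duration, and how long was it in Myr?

Durations: Neoproterozoic 461.2; Paleoproterozoic 900; Mesozoic 185.902; Eoarchean 431; Mesoarchean 400; Cenozoic 66; Paleozoic 286.898 Myr.
Sorted longest-first: Paleoproterozoic (900), Neoproterozoic (461.2), Eoarchean (431), Mesoarchean (400), Paleozoic (286.898), Mesozoic (185.902), Cenozoic (66).
The third longest is Eoarchean at 431 Myr.

Eoarchean, 431 million years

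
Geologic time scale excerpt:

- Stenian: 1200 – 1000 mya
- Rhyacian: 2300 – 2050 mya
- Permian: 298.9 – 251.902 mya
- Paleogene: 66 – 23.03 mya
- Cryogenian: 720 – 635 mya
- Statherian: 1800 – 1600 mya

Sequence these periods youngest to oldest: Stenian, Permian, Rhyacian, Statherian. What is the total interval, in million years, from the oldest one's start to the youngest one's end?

Permian, Stenian, Statherian, Rhyacian; total span 2048.098 Myr

From the excerpt: Stenian 1200–1000; Permian 298.9–251.902; Rhyacian 2300–2050; Statherian 1800–1600 (Ma).
Larger Ma is earlier, so the oldest is Rhyacian and the youngest is Permian; youngest to oldest: Permian, Stenian, Statherian, Rhyacian.
Oldest start 2300 minus youngest end 251.902 gives 2048.098 Myr overall.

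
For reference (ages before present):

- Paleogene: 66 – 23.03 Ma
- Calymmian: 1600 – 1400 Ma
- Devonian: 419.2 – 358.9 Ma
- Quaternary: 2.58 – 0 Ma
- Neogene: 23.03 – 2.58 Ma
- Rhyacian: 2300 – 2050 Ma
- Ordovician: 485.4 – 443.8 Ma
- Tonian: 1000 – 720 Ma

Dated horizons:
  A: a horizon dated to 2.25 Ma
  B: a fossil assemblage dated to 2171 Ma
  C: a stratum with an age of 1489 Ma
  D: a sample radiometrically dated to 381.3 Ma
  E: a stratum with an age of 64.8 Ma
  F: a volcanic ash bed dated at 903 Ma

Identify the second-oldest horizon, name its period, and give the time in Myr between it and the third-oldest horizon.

Sorted oldest-first by Ma: B (2171), C (1489), F (903), D (381.3), E (64.8), A (2.25).
The second oldest is C at 1489 Ma, which lies in 1600–1400 Ma: the Calymmian.
The third oldest is F at 903 Ma; separation = |1489 − 903| = 586 Myr.

C, in the Calymmian; 586 million years to F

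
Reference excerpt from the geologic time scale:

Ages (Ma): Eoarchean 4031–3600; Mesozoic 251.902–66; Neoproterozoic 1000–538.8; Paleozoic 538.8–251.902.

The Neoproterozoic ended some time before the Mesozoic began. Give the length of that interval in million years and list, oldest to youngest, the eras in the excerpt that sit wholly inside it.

End of Neoproterozoic = 538.8 Ma; start of Mesozoic = 251.902 Ma.
Gap = 538.8 − 251.902 = 286.898 Myr.
Eras wholly inside 538.8–251.902 Ma: Paleozoic (538.8–251.902).

286.898 million years; Paleozoic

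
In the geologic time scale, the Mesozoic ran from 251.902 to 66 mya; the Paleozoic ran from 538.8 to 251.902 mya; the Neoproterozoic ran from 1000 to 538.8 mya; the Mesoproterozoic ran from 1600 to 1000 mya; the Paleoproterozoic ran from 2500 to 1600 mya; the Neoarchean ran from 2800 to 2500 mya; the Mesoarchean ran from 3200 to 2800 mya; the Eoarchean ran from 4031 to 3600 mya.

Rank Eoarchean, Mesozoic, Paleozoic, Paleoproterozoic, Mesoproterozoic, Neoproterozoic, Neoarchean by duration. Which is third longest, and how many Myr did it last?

Start − end for each: Eoarchean 4031 − 3600 = 431; Mesozoic 251.902 − 66 = 185.902; Paleozoic 538.8 − 251.902 = 286.898; Paleoproterozoic 2500 − 1600 = 900; Mesoproterozoic 1600 − 1000 = 600; Neoproterozoic 1000 − 538.8 = 461.2; Neoarchean 2800 − 2500 = 300.
Ranking these from longest: Paleoproterozoic > Mesoproterozoic > Neoproterozoic > Eoarchean > Neoarchean > Paleozoic > Mesozoic.
Position 3 in that ranking is Neoproterozoic, which lasted 461.2 Myr.

Neoproterozoic, 461.2 million years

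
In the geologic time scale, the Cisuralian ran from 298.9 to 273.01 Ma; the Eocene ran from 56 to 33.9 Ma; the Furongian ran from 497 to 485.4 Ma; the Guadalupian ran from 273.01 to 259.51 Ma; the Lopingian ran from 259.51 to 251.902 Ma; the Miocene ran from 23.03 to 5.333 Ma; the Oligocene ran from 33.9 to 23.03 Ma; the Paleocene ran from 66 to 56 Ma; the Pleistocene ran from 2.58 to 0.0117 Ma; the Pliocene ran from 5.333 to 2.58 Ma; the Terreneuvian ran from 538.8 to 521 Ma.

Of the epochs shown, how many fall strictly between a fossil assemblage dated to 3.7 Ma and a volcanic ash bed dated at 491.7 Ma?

491.7 Ma sits inside the Furongian (497–485.4) and 3.7 Ma inside the Pliocene (5.333–2.58); neither of those is wholly between the two dates.
The listed epochs lying completely between them are Cisuralian, Guadalupian, Lopingian, Paleocene, Eocene, Oligocene, Miocene — 7 in all.

7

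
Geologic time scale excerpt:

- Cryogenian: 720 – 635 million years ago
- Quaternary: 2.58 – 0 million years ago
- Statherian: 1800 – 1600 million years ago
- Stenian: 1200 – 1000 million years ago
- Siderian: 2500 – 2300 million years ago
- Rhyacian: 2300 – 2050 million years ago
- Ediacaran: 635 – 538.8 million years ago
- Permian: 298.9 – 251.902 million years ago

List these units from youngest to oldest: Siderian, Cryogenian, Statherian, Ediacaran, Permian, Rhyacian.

Read off each span (Ma): Siderian 2500–2300; Cryogenian 720–635; Statherian 1800–1600; Ediacaran 635–538.8; Permian 298.9–251.902; Rhyacian 2300–2050.
Larger Ma is older, so oldest→youngest is Siderian, Rhyacian, Statherian, Cryogenian, Ediacaran, Permian; reverse it for youngest→oldest.

Permian, Ediacaran, Cryogenian, Statherian, Rhyacian, Siderian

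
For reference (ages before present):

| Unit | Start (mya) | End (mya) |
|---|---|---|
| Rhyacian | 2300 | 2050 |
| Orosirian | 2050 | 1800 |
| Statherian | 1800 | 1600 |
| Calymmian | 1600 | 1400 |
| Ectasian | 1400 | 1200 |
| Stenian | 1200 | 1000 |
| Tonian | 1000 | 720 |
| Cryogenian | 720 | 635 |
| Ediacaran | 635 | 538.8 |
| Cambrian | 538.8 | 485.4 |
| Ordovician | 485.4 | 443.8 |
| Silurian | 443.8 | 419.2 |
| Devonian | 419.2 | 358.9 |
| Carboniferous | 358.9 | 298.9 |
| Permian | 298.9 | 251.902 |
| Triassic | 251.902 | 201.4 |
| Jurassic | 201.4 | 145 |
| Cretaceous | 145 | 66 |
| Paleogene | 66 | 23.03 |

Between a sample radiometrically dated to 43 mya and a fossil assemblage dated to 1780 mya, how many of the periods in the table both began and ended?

1780 Ma sits inside the Statherian (1800–1600) and 43 Ma inside the Paleogene (66–23.03); neither of those is wholly between the two dates.
The listed periods lying completely between them are Calymmian, Ectasian, Stenian, Tonian, Cryogenian, Ediacaran, Cambrian, Ordovician, Silurian, Devonian, Carboniferous, Permian, Triassic, Jurassic, Cretaceous — 15 in all.

15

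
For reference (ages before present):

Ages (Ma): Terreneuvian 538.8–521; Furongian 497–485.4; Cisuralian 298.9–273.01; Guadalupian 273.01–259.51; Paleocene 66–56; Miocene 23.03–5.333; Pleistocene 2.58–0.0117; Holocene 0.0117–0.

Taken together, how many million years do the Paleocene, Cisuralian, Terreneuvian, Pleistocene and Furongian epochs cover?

Each duration: Paleocene = 10; Cisuralian = 25.89; Terreneuvian = 17.8; Pleistocene = 2.5683; Furongian = 11.6.
Sum: 10 + 25.89 + 17.8 + 2.5683 + 11.6 = 67.8583 Myr.

67.8583 million years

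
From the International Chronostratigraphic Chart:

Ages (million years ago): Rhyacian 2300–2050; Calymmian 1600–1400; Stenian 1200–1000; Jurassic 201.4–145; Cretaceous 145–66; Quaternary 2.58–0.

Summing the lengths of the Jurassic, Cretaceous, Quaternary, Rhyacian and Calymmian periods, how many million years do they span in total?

587.98 million years

Each duration: Jurassic = 56.4; Cretaceous = 79; Quaternary = 2.58; Rhyacian = 250; Calymmian = 200.
Sum: 56.4 + 79 + 2.58 + 250 + 200 = 587.98 Myr.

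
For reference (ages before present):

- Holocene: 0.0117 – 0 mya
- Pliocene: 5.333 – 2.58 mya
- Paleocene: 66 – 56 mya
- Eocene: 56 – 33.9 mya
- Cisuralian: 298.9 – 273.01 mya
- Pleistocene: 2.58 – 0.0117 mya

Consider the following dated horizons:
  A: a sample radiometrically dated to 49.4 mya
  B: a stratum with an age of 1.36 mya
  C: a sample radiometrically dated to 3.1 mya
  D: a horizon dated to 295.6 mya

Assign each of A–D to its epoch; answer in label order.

Match each age against the start–end ranges in the excerpt: A = 49.4 Ma → Eocene (56–33.9); B = 1.36 Ma → Pleistocene (2.58–0.0117); C = 3.1 Ma → Pliocene (5.333–2.58); D = 295.6 Ma → Cisuralian (298.9–273.01).

A — Eocene; B — Pleistocene; C — Pliocene; D — Cisuralian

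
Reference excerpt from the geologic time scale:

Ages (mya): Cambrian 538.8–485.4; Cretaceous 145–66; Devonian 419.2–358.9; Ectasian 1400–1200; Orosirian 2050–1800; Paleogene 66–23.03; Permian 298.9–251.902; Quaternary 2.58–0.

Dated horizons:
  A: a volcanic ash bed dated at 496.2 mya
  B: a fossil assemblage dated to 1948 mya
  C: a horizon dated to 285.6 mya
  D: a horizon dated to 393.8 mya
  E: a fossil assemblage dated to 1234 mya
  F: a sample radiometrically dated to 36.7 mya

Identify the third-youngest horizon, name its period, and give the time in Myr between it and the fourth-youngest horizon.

D, in the Devonian; 102.4 million years to A

Smaller Ma means younger, so youngest first: F 36.7 < C 285.6 < D 393.8 < A 496.2 < E 1234 < B 1948.
Counting 3 along gives D (393.8 Ma); the excerpt puts that inside the Devonian, 419.2–358.9 Ma.
Next in line is A (496.2 Ma), and 496.2 − 393.8 = 102.4 Myr.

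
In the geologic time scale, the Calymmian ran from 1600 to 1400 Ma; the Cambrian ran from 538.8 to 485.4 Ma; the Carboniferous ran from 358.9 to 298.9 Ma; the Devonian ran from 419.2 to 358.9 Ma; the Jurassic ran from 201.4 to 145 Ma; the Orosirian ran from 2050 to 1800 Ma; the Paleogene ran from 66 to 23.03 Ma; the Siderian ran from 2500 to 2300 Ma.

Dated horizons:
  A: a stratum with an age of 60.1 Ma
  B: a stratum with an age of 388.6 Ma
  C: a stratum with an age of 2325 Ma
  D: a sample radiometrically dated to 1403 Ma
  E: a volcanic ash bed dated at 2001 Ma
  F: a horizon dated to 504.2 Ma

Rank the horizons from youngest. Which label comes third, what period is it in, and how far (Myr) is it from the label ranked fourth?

F, in the Cambrian; 898.8 million years to D

Smaller Ma means younger, so youngest first: A 60.1 < B 388.6 < F 504.2 < D 1403 < E 2001 < C 2325.
Counting 3 along gives F (504.2 Ma); the excerpt puts that inside the Cambrian, 538.8–485.4 Ma.
Next in line is D (1403 Ma), and 1403 − 504.2 = 898.8 Myr.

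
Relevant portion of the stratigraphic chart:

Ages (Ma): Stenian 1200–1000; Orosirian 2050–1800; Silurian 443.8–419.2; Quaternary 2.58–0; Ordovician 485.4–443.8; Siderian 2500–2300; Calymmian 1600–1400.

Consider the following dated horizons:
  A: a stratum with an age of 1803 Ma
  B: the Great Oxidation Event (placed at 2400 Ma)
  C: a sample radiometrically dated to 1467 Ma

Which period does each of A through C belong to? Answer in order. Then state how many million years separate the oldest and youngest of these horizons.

Match each age against the start–end ranges in the excerpt: A = 1803 Ma → Orosirian (2050–1800); B = 2400 Ma → Siderian (2500–2300); C = 1467 Ma → Calymmian (1600–1400).
The largest age is 2400 Ma and the smallest is 1467 Ma; their difference is 933 Myr.

A — Orosirian; B — Siderian; C — Calymmian; span 933 million years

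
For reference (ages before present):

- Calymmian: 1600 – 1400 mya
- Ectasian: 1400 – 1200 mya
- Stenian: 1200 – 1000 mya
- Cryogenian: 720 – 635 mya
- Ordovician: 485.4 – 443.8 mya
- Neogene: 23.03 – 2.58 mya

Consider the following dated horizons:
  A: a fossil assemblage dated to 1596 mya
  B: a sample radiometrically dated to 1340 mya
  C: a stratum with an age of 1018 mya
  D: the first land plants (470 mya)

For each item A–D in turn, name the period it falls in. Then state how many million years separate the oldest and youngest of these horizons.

A — Calymmian; B — Ectasian; C — Stenian; D — Ordovician; span 1126 million years

Match each age against the start–end ranges in the excerpt: A = 1596 Ma → Calymmian (1600–1400); B = 1340 Ma → Ectasian (1400–1200); C = 1018 Ma → Stenian (1200–1000); D = 470 Ma → Ordovician (485.4–443.8).
The largest age is 1596 Ma and the smallest is 470 Ma; their difference is 1126 Myr.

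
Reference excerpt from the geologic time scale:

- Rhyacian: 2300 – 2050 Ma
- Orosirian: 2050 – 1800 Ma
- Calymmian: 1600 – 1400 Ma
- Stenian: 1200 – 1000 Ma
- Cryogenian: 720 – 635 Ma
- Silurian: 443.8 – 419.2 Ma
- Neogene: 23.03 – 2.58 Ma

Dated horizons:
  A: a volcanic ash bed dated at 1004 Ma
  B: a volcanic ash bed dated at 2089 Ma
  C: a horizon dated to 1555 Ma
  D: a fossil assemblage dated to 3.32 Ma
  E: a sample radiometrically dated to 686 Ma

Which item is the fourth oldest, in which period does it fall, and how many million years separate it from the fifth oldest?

Sorted oldest-first by Ma: B (2089), C (1555), A (1004), E (686), D (3.32).
The fourth oldest is E at 686 Ma, which lies in 720–635 Ma: the Cryogenian.
The fifth oldest is D at 3.32 Ma; separation = |686 − 3.32| = 682.68 Myr.

E, in the Cryogenian; 682.68 million years to D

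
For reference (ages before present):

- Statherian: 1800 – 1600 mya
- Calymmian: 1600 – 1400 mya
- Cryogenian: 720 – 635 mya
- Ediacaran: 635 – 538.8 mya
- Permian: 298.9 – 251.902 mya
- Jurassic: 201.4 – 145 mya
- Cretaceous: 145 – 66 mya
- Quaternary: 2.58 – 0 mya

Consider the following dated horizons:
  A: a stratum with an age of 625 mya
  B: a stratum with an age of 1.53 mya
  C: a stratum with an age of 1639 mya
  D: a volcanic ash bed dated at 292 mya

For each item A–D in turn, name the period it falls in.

A — Ediacaran; B — Quaternary; C — Statherian; D — Permian

A: 625 Ma lies in 635–538.8 Ma, so Ediacaran.
B: 1.53 Ma lies in 2.58–0 Ma, so Quaternary.
C: 1639 Ma lies in 1800–1600 Ma, so Statherian.
D: 292 Ma lies in 298.9–251.902 Ma, so Permian.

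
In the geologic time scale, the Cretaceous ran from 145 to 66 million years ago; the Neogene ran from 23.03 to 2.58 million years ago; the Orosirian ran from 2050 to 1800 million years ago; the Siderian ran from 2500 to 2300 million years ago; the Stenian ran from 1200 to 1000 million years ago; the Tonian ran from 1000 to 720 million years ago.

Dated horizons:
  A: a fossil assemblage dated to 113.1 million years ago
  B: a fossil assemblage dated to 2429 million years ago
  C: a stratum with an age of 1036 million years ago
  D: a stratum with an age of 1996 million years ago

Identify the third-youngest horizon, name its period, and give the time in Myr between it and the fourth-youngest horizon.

Sorted youngest-first by Ma: A (113.1), C (1036), D (1996), B (2429).
The third youngest is D at 1996 Ma, which lies in 2050–1800 Ma: the Orosirian.
The fourth youngest is B at 2429 Ma; separation = |1996 − 2429| = 433 Myr.

D, in the Orosirian; 433 million years to B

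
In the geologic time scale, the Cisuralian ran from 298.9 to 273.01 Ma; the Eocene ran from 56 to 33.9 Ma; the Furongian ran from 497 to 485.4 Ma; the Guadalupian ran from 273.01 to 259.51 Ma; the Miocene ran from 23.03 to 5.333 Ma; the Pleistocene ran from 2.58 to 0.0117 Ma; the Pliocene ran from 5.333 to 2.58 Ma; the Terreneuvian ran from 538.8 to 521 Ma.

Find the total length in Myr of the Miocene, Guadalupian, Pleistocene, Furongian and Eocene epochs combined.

67.4653 million years

Each duration: Miocene = 17.697; Guadalupian = 13.5; Pleistocene = 2.5683; Furongian = 11.6; Eocene = 22.1.
Sum: 17.697 + 13.5 + 2.5683 + 11.6 + 22.1 = 67.4653 Myr.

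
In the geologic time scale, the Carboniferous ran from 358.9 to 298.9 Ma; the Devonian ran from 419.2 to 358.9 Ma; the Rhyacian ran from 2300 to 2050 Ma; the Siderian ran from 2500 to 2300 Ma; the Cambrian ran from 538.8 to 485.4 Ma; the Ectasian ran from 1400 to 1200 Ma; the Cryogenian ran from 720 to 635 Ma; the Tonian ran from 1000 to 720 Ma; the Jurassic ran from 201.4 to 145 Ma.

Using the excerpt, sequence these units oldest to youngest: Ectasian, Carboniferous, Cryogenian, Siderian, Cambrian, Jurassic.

Siderian, Ectasian, Cryogenian, Cambrian, Carboniferous, Jurassic

The oldest of these is Siderian (starts 2500 Ma) and the youngest is Jurassic (ends 145 Ma).
In between, by decreasing start age: Ectasian (1400), Cryogenian (720), Cambrian (538.8), Carboniferous (358.9).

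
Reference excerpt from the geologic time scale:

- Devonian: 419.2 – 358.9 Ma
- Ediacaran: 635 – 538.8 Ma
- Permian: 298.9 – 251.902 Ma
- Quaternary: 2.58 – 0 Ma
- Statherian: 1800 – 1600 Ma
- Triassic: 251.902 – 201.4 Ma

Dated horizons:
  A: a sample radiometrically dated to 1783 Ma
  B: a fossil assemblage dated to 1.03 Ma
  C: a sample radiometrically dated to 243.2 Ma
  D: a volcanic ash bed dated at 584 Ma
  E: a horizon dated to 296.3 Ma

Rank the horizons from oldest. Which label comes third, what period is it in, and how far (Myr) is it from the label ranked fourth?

Sorted oldest-first by Ma: A (1783), D (584), E (296.3), C (243.2), B (1.03).
The third oldest is E at 296.3 Ma, which lies in 298.9–251.902 Ma: the Permian.
The fourth oldest is C at 243.2 Ma; separation = |296.3 − 243.2| = 53.1 Myr.

E, in the Permian; 53.1 million years to C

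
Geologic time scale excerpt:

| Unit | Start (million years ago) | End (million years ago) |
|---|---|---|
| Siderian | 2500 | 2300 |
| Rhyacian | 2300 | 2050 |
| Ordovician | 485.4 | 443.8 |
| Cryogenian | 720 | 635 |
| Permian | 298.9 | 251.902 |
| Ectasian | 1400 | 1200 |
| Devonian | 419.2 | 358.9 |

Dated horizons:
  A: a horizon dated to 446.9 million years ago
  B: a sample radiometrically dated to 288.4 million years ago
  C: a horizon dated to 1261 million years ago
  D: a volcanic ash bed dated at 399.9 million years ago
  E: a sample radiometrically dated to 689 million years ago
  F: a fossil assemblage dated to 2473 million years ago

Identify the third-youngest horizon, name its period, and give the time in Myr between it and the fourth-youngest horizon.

Sorted youngest-first by Ma: B (288.4), D (399.9), A (446.9), E (689), C (1261), F (2473).
The third youngest is A at 446.9 Ma, which lies in 485.4–443.8 Ma: the Ordovician.
The fourth youngest is E at 689 Ma; separation = |446.9 − 689| = 242.1 Myr.

A, in the Ordovician; 242.1 million years to E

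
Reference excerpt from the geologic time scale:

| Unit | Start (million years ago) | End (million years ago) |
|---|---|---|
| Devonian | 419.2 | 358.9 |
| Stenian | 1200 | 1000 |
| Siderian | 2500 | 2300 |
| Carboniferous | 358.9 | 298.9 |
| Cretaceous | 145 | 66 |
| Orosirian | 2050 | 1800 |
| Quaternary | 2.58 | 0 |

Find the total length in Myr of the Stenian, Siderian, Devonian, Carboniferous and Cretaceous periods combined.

Duration is start − end for each: (1200 − 1000) + (2500 − 2300) + (419.2 − 358.9) + (358.9 − 298.9) + (145 − 66).
That is 200 + 200 + 60.3 + 60 + 79, which totals 599.3 million years.

599.3 million years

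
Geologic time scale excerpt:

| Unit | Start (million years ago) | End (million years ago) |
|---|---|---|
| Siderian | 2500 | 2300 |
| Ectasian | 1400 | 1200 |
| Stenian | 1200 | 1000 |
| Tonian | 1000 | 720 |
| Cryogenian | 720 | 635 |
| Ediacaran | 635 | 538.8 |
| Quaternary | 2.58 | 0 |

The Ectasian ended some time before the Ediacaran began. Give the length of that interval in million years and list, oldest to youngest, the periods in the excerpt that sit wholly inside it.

565 million years; Stenian, Tonian, Cryogenian

End of Ectasian = 1200 Ma; start of Ediacaran = 635 Ma.
Gap = 1200 − 635 = 565 Myr.
Periods wholly inside 1200–635 Ma: Stenian (1200–1000), Tonian (1000–720), Cryogenian (720–635).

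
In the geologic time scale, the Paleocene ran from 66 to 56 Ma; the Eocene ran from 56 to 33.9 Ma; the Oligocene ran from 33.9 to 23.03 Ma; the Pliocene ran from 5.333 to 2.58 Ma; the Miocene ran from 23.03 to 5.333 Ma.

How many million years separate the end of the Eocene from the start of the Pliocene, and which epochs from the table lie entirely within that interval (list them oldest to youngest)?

The Eocene closes at 33.9 Ma and the Pliocene opens at 5.333 Ma, so the interval is 33.9 − 5.333 = 28.567 Myr.
An epoch fits inside if it starts at or after 33.9 Ma and ends at or before 5.333 Ma; oldest first that gives Oligocene, Miocene.

28.567 million years; Oligocene, Miocene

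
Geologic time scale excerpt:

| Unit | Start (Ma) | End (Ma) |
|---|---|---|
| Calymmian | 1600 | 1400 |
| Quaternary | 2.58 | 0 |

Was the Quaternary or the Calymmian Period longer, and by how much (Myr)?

Quaternary: 2.58 − 0 = 2.58 Myr.
Calymmian: 1600 − 1400 = 200 Myr.
Difference: 200 − 2.58 = 197.42 Myr, so the Calymmian was longer.

Calymmian, by 197.42 million years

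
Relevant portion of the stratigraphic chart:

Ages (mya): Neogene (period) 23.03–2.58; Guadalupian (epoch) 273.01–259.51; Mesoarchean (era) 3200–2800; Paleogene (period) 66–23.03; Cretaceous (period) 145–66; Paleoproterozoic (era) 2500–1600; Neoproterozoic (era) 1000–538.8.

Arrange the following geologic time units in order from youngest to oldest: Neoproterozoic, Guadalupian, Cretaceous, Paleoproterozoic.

The oldest of these is Paleoproterozoic (starts 2500 Ma) and the youngest is Cretaceous (ends 66 Ma).
In between, by decreasing start age: Neoproterozoic (1000), Guadalupian (273.01).
Listing youngest first means reversing that sequence.

Cretaceous, Guadalupian, Neoproterozoic, Paleoproterozoic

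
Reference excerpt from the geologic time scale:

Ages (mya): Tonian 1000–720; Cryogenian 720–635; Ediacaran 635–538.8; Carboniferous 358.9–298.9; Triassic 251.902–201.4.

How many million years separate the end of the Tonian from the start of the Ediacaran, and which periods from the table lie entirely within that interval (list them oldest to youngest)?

85 million years; Cryogenian

End of Tonian = 720 Ma; start of Ediacaran = 635 Ma.
Gap = 720 − 635 = 85 Myr.
Periods wholly inside 720–635 Ma: Cryogenian (720–635).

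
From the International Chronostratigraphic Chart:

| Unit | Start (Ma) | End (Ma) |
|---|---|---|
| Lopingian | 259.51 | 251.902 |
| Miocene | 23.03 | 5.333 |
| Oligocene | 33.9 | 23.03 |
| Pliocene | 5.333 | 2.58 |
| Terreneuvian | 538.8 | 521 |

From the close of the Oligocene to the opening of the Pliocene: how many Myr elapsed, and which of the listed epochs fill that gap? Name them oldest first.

The Oligocene closes at 23.03 Ma and the Pliocene opens at 5.333 Ma, so the interval is 23.03 − 5.333 = 17.697 Myr.
An epoch fits inside if it starts at or after 23.03 Ma and ends at or before 5.333 Ma; oldest first that gives Miocene.

17.697 million years; Miocene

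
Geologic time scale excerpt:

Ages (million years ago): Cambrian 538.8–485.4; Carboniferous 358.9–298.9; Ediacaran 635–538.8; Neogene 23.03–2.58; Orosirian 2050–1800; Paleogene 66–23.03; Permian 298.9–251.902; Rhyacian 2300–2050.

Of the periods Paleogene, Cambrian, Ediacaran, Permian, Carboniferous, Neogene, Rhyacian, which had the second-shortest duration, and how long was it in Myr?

Start − end for each: Paleogene 66 − 23.03 = 42.97; Cambrian 538.8 − 485.4 = 53.4; Ediacaran 635 − 538.8 = 96.2; Permian 298.9 − 251.902 = 46.998; Carboniferous 358.9 − 298.9 = 60; Neogene 23.03 − 2.58 = 20.45; Rhyacian 2300 − 2050 = 250.
Ranking these from shortest: Neogene < Paleogene < Permian < Cambrian < Carboniferous < Ediacaran < Rhyacian.
Position 2 in that ranking is Paleogene, which lasted 42.97 Myr.

Paleogene, 42.97 million years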